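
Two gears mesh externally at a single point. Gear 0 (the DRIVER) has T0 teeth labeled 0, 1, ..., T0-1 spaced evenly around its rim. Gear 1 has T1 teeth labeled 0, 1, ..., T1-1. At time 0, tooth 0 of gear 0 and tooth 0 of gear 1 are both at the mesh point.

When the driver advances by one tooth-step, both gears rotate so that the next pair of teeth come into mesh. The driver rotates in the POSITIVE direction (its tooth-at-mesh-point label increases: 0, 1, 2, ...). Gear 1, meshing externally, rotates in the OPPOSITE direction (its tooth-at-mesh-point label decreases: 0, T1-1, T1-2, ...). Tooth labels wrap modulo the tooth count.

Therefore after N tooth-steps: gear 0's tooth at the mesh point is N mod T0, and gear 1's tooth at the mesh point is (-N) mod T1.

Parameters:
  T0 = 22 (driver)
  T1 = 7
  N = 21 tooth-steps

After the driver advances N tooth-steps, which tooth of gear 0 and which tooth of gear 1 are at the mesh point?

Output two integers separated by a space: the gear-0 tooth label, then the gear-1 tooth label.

Answer: 21 0

Derivation:
Gear 0 (driver, T0=22): tooth at mesh = N mod T0
  21 = 0 * 22 + 21, so 21 mod 22 = 21
  gear 0 tooth = 21
Gear 1 (driven, T1=7): tooth at mesh = (-N) mod T1
  21 = 3 * 7 + 0, so 21 mod 7 = 0
  (-21) mod 7 = 0
Mesh after 21 steps: gear-0 tooth 21 meets gear-1 tooth 0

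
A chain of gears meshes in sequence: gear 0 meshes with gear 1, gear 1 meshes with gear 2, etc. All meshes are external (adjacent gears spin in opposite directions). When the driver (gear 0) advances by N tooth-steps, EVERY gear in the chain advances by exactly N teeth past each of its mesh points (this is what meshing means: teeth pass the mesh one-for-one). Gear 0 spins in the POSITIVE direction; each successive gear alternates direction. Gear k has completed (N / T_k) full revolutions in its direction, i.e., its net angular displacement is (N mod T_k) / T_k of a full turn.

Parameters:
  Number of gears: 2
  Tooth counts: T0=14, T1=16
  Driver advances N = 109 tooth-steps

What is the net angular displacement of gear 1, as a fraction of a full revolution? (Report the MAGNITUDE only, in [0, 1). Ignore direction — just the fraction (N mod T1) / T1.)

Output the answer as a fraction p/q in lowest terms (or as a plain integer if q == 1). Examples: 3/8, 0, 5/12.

Chain of 2 gears, tooth counts: [14, 16]
  gear 0: T0=14, direction=positive, advance = 109 mod 14 = 11 teeth = 11/14 turn
  gear 1: T1=16, direction=negative, advance = 109 mod 16 = 13 teeth = 13/16 turn
Gear 1: 109 mod 16 = 13
Fraction = 13 / 16 = 13/16 (gcd(13,16)=1) = 13/16

Answer: 13/16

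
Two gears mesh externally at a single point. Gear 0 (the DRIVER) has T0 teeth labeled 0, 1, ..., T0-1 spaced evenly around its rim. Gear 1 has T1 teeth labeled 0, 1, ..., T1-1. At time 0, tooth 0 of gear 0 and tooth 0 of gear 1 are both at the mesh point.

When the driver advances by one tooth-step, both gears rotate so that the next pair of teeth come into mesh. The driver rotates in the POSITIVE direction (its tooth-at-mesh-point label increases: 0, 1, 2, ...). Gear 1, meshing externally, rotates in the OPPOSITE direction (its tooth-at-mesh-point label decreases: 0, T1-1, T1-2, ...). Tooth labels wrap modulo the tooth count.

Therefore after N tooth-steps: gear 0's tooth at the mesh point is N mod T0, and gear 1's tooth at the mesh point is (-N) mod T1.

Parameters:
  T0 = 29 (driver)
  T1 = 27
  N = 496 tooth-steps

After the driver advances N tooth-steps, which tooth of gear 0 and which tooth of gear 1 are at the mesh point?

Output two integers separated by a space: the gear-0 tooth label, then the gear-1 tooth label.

Gear 0 (driver, T0=29): tooth at mesh = N mod T0
  496 = 17 * 29 + 3, so 496 mod 29 = 3
  gear 0 tooth = 3
Gear 1 (driven, T1=27): tooth at mesh = (-N) mod T1
  496 = 18 * 27 + 10, so 496 mod 27 = 10
  (-496) mod 27 = (-10) mod 27 = 27 - 10 = 17
Mesh after 496 steps: gear-0 tooth 3 meets gear-1 tooth 17

Answer: 3 17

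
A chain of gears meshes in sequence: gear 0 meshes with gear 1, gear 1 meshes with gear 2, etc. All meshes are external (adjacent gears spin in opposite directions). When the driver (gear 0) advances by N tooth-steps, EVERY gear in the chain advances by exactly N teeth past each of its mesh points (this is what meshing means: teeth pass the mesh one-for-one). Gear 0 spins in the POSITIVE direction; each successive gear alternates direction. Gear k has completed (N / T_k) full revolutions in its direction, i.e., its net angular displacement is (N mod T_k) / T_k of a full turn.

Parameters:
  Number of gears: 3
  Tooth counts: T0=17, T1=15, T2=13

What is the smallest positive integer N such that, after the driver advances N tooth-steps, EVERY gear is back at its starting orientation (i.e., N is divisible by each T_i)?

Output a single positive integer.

Answer: 3315

Derivation:
Gear k returns to start when N is a multiple of T_k.
All gears at start simultaneously when N is a common multiple of [17, 15, 13]; the smallest such N is lcm(17, 15, 13).
Start: lcm = T0 = 17
Fold in T1=15: gcd(17, 15) = 1; lcm(17, 15) = 17 * 15 / 1 = 255 / 1 = 255
Fold in T2=13: gcd(255, 13) = 1; lcm(255, 13) = 255 * 13 / 1 = 3315 / 1 = 3315
Full cycle length = 3315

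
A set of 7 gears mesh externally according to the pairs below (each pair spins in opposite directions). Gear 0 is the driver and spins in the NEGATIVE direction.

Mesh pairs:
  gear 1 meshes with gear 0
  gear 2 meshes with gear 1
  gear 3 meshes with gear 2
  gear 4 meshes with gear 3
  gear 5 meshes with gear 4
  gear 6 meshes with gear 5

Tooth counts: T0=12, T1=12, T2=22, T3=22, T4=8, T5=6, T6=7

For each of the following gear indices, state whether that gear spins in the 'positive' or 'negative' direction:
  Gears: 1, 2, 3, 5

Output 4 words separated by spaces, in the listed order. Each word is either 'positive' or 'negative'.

Gear 0 (driver): negative (depth 0)
  gear 1: meshes with gear 0 -> depth 1 -> positive (opposite of gear 0)
  gear 2: meshes with gear 1 -> depth 2 -> negative (opposite of gear 1)
  gear 3: meshes with gear 2 -> depth 3 -> positive (opposite of gear 2)
  gear 4: meshes with gear 3 -> depth 4 -> negative (opposite of gear 3)
  gear 5: meshes with gear 4 -> depth 5 -> positive (opposite of gear 4)
  gear 6: meshes with gear 5 -> depth 6 -> negative (opposite of gear 5)
Queried indices 1, 2, 3, 5 -> positive, negative, positive, positive

Answer: positive negative positive positive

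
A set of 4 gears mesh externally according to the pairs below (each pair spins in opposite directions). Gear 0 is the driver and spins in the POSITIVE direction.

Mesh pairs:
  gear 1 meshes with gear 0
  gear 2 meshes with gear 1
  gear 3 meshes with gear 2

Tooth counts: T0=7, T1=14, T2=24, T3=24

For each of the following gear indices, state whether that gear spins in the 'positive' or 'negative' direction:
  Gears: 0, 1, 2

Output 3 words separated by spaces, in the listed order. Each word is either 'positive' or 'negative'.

Gear 0 (driver): positive (depth 0)
  gear 1: meshes with gear 0 -> depth 1 -> negative (opposite of gear 0)
  gear 2: meshes with gear 1 -> depth 2 -> positive (opposite of gear 1)
  gear 3: meshes with gear 2 -> depth 3 -> negative (opposite of gear 2)
Queried indices 0, 1, 2 -> positive, negative, positive

Answer: positive negative positive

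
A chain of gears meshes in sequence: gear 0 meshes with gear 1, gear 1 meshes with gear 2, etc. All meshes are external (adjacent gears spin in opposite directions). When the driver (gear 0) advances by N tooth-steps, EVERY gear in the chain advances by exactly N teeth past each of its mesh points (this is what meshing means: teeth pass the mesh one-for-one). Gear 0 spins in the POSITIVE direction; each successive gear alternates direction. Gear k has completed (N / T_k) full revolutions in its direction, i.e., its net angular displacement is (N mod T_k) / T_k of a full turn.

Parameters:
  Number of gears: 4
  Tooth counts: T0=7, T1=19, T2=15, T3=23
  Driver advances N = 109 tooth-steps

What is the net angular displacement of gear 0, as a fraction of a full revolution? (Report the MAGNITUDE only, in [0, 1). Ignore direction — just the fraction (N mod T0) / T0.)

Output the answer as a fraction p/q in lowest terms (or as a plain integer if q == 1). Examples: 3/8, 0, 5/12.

Chain of 4 gears, tooth counts: [7, 19, 15, 23]
  gear 0: T0=7, direction=positive, advance = 109 mod 7 = 4 teeth = 4/7 turn
  gear 1: T1=19, direction=negative, advance = 109 mod 19 = 14 teeth = 14/19 turn
  gear 2: T2=15, direction=positive, advance = 109 mod 15 = 4 teeth = 4/15 turn
  gear 3: T3=23, direction=negative, advance = 109 mod 23 = 17 teeth = 17/23 turn
Gear 0: 109 mod 7 = 4
Fraction = 4 / 7 = 4/7 (gcd(4,7)=1) = 4/7

Answer: 4/7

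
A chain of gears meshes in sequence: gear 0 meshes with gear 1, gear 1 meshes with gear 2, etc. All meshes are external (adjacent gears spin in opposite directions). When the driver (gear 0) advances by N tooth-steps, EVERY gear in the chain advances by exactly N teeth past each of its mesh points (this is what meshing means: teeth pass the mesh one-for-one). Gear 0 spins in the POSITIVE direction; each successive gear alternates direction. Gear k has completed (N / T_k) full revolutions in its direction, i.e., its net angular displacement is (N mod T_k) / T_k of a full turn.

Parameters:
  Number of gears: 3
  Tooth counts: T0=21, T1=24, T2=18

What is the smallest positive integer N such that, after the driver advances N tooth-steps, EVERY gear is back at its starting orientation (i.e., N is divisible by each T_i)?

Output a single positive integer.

Gear k returns to start when N is a multiple of T_k.
All gears at start simultaneously when N is a common multiple of [21, 24, 18]; the smallest such N is lcm(21, 24, 18).
Start: lcm = T0 = 21
Fold in T1=24: gcd(21, 24) = 3; lcm(21, 24) = 21 * 24 / 3 = 504 / 3 = 168
Fold in T2=18: gcd(168, 18) = 6; lcm(168, 18) = 168 * 18 / 6 = 3024 / 6 = 504
Full cycle length = 504

Answer: 504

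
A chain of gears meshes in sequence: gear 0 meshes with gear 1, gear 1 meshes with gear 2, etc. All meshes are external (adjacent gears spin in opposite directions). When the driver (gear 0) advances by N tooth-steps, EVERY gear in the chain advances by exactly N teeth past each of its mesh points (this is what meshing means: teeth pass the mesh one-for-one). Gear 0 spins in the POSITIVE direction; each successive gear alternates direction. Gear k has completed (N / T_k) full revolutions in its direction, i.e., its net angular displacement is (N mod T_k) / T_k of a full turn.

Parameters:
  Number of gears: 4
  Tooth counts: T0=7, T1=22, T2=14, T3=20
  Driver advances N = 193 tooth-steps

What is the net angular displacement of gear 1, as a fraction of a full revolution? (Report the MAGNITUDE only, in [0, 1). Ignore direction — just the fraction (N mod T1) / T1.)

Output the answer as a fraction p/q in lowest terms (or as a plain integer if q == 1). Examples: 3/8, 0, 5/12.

Chain of 4 gears, tooth counts: [7, 22, 14, 20]
  gear 0: T0=7, direction=positive, advance = 193 mod 7 = 4 teeth = 4/7 turn
  gear 1: T1=22, direction=negative, advance = 193 mod 22 = 17 teeth = 17/22 turn
  gear 2: T2=14, direction=positive, advance = 193 mod 14 = 11 teeth = 11/14 turn
  gear 3: T3=20, direction=negative, advance = 193 mod 20 = 13 teeth = 13/20 turn
Gear 1: 193 mod 22 = 17
Fraction = 17 / 22 = 17/22 (gcd(17,22)=1) = 17/22

Answer: 17/22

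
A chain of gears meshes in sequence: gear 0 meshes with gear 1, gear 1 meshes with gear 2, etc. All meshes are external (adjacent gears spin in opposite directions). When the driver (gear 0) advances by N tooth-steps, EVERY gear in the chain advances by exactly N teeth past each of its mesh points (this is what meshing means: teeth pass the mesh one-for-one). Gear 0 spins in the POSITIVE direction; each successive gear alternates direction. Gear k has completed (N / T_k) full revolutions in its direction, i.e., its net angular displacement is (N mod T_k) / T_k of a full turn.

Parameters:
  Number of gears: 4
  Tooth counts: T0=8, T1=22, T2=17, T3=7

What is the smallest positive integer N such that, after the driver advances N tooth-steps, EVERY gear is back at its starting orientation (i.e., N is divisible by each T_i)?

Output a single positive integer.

Answer: 10472

Derivation:
Gear k returns to start when N is a multiple of T_k.
All gears at start simultaneously when N is a common multiple of [8, 22, 17, 7]; the smallest such N is lcm(8, 22, 17, 7).
Start: lcm = T0 = 8
Fold in T1=22: gcd(8, 22) = 2; lcm(8, 22) = 8 * 22 / 2 = 176 / 2 = 88
Fold in T2=17: gcd(88, 17) = 1; lcm(88, 17) = 88 * 17 / 1 = 1496 / 1 = 1496
Fold in T3=7: gcd(1496, 7) = 1; lcm(1496, 7) = 1496 * 7 / 1 = 10472 / 1 = 10472
Full cycle length = 10472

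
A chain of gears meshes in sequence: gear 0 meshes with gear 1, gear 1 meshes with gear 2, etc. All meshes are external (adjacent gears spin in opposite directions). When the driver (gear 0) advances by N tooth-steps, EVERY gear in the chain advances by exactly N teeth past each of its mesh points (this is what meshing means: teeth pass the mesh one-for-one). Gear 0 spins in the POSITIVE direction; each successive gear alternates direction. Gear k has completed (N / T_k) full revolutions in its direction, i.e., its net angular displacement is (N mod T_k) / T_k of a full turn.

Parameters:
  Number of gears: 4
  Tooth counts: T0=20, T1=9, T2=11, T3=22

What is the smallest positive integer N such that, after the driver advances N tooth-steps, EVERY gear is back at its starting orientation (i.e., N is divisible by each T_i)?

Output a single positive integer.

Gear k returns to start when N is a multiple of T_k.
All gears at start simultaneously when N is a common multiple of [20, 9, 11, 22]; the smallest such N is lcm(20, 9, 11, 22).
Start: lcm = T0 = 20
Fold in T1=9: gcd(20, 9) = 1; lcm(20, 9) = 20 * 9 / 1 = 180 / 1 = 180
Fold in T2=11: gcd(180, 11) = 1; lcm(180, 11) = 180 * 11 / 1 = 1980 / 1 = 1980
Fold in T3=22: gcd(1980, 22) = 22; lcm(1980, 22) = 1980 * 22 / 22 = 43560 / 22 = 1980
Full cycle length = 1980

Answer: 1980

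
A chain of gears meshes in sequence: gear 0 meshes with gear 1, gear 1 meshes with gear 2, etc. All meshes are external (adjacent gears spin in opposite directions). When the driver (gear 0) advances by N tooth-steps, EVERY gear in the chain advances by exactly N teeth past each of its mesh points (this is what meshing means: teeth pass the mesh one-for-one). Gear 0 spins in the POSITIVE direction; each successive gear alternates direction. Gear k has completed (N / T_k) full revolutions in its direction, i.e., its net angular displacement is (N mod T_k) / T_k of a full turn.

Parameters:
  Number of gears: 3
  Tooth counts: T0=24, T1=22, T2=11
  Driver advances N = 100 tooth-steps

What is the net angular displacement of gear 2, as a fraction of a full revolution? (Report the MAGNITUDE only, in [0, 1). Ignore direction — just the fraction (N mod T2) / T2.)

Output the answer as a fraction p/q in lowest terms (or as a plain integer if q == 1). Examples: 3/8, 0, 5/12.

Answer: 1/11

Derivation:
Chain of 3 gears, tooth counts: [24, 22, 11]
  gear 0: T0=24, direction=positive, advance = 100 mod 24 = 4 teeth = 4/24 turn
  gear 1: T1=22, direction=negative, advance = 100 mod 22 = 12 teeth = 12/22 turn
  gear 2: T2=11, direction=positive, advance = 100 mod 11 = 1 teeth = 1/11 turn
Gear 2: 100 mod 11 = 1
Fraction = 1 / 11 = 1/11 (gcd(1,11)=1) = 1/11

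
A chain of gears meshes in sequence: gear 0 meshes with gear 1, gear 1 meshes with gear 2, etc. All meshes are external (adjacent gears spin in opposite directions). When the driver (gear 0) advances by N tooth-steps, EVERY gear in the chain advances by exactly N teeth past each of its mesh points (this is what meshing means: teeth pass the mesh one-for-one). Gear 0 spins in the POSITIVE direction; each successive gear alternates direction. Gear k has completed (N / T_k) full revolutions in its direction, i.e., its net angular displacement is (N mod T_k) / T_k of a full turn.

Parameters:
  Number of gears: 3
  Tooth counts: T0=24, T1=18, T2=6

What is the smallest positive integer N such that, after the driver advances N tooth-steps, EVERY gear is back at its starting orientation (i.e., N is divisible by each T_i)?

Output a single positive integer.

Gear k returns to start when N is a multiple of T_k.
All gears at start simultaneously when N is a common multiple of [24, 18, 6]; the smallest such N is lcm(24, 18, 6).
Start: lcm = T0 = 24
Fold in T1=18: gcd(24, 18) = 6; lcm(24, 18) = 24 * 18 / 6 = 432 / 6 = 72
Fold in T2=6: gcd(72, 6) = 6; lcm(72, 6) = 72 * 6 / 6 = 432 / 6 = 72
Full cycle length = 72

Answer: 72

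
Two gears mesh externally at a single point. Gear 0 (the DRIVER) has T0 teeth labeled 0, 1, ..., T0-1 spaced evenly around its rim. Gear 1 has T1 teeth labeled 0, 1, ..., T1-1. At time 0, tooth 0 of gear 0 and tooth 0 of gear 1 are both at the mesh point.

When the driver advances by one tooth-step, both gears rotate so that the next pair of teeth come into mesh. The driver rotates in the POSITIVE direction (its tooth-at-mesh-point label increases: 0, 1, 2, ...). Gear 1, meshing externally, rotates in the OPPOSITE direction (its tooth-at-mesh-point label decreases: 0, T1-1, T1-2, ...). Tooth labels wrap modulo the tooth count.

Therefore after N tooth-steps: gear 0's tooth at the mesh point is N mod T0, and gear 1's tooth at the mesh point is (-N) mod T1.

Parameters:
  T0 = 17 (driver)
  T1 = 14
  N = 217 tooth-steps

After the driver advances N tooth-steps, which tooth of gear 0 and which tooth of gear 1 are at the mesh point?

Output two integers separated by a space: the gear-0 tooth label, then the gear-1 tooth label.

Gear 0 (driver, T0=17): tooth at mesh = N mod T0
  217 = 12 * 17 + 13, so 217 mod 17 = 13
  gear 0 tooth = 13
Gear 1 (driven, T1=14): tooth at mesh = (-N) mod T1
  217 = 15 * 14 + 7, so 217 mod 14 = 7
  (-217) mod 14 = (-7) mod 14 = 14 - 7 = 7
Mesh after 217 steps: gear-0 tooth 13 meets gear-1 tooth 7

Answer: 13 7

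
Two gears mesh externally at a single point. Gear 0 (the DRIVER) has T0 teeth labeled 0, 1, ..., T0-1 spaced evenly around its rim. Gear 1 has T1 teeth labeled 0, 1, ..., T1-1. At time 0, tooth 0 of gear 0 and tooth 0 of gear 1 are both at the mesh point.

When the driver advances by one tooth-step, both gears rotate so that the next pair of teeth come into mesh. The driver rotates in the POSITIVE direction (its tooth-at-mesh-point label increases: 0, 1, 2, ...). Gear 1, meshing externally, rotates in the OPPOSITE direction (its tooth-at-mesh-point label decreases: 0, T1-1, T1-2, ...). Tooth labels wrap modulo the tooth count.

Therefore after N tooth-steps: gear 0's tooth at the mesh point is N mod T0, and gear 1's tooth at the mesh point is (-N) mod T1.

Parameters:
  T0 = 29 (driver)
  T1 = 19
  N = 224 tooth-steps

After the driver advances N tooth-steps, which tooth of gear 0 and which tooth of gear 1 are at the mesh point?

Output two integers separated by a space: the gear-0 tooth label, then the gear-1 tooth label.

Answer: 21 4

Derivation:
Gear 0 (driver, T0=29): tooth at mesh = N mod T0
  224 = 7 * 29 + 21, so 224 mod 29 = 21
  gear 0 tooth = 21
Gear 1 (driven, T1=19): tooth at mesh = (-N) mod T1
  224 = 11 * 19 + 15, so 224 mod 19 = 15
  (-224) mod 19 = (-15) mod 19 = 19 - 15 = 4
Mesh after 224 steps: gear-0 tooth 21 meets gear-1 tooth 4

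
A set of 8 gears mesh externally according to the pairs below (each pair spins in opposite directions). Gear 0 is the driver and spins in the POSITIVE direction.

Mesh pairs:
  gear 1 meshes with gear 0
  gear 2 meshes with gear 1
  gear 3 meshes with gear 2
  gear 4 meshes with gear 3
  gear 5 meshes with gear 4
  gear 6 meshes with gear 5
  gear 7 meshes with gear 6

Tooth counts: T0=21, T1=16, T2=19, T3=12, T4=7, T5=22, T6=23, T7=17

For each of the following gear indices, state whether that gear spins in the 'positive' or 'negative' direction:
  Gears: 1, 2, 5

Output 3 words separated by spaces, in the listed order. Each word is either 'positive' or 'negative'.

Gear 0 (driver): positive (depth 0)
  gear 1: meshes with gear 0 -> depth 1 -> negative (opposite of gear 0)
  gear 2: meshes with gear 1 -> depth 2 -> positive (opposite of gear 1)
  gear 3: meshes with gear 2 -> depth 3 -> negative (opposite of gear 2)
  gear 4: meshes with gear 3 -> depth 4 -> positive (opposite of gear 3)
  gear 5: meshes with gear 4 -> depth 5 -> negative (opposite of gear 4)
  gear 6: meshes with gear 5 -> depth 6 -> positive (opposite of gear 5)
  gear 7: meshes with gear 6 -> depth 7 -> negative (opposite of gear 6)
Queried indices 1, 2, 5 -> negative, positive, negative

Answer: negative positive negative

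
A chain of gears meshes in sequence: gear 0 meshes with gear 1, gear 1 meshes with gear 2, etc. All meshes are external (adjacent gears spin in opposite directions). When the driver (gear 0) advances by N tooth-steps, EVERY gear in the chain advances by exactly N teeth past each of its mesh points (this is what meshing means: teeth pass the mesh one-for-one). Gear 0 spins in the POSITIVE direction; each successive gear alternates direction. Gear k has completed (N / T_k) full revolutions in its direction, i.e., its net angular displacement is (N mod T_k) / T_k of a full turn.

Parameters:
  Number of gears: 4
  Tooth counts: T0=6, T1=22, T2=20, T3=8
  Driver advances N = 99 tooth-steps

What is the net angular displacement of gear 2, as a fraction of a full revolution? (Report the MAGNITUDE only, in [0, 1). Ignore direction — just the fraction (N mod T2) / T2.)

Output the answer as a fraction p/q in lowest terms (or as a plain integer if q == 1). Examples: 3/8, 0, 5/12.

Chain of 4 gears, tooth counts: [6, 22, 20, 8]
  gear 0: T0=6, direction=positive, advance = 99 mod 6 = 3 teeth = 3/6 turn
  gear 1: T1=22, direction=negative, advance = 99 mod 22 = 11 teeth = 11/22 turn
  gear 2: T2=20, direction=positive, advance = 99 mod 20 = 19 teeth = 19/20 turn
  gear 3: T3=8, direction=negative, advance = 99 mod 8 = 3 teeth = 3/8 turn
Gear 2: 99 mod 20 = 19
Fraction = 19 / 20 = 19/20 (gcd(19,20)=1) = 19/20

Answer: 19/20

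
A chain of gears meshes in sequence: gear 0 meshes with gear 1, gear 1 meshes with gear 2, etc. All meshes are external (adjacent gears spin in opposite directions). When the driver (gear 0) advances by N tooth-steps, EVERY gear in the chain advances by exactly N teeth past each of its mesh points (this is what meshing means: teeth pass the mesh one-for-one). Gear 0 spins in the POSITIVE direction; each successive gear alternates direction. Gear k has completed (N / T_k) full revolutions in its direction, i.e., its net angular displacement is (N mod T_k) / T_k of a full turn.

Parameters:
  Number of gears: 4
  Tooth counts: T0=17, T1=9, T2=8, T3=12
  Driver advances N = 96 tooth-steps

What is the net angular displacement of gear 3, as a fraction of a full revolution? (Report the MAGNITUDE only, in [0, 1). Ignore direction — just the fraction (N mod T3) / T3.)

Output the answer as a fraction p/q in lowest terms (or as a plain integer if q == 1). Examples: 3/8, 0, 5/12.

Answer: 0

Derivation:
Chain of 4 gears, tooth counts: [17, 9, 8, 12]
  gear 0: T0=17, direction=positive, advance = 96 mod 17 = 11 teeth = 11/17 turn
  gear 1: T1=9, direction=negative, advance = 96 mod 9 = 6 teeth = 6/9 turn
  gear 2: T2=8, direction=positive, advance = 96 mod 8 = 0 teeth = 0/8 turn
  gear 3: T3=12, direction=negative, advance = 96 mod 12 = 0 teeth = 0/12 turn
Gear 3: 96 mod 12 = 0
Fraction = 0 / 12 = 0/1 (gcd(0,12)=12) = 0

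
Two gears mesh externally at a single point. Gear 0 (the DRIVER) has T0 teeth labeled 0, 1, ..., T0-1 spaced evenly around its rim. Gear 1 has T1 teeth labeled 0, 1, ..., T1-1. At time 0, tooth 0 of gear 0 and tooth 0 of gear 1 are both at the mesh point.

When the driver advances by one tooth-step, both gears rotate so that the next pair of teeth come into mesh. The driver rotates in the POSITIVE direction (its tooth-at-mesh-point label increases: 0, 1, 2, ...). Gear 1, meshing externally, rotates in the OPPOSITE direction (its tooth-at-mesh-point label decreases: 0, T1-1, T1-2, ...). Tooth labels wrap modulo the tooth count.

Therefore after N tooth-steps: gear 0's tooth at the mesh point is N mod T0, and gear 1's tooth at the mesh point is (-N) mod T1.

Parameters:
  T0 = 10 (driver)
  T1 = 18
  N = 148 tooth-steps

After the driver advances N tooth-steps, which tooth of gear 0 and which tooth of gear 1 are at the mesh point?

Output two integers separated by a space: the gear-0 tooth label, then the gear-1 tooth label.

Answer: 8 14

Derivation:
Gear 0 (driver, T0=10): tooth at mesh = N mod T0
  148 = 14 * 10 + 8, so 148 mod 10 = 8
  gear 0 tooth = 8
Gear 1 (driven, T1=18): tooth at mesh = (-N) mod T1
  148 = 8 * 18 + 4, so 148 mod 18 = 4
  (-148) mod 18 = (-4) mod 18 = 18 - 4 = 14
Mesh after 148 steps: gear-0 tooth 8 meets gear-1 tooth 14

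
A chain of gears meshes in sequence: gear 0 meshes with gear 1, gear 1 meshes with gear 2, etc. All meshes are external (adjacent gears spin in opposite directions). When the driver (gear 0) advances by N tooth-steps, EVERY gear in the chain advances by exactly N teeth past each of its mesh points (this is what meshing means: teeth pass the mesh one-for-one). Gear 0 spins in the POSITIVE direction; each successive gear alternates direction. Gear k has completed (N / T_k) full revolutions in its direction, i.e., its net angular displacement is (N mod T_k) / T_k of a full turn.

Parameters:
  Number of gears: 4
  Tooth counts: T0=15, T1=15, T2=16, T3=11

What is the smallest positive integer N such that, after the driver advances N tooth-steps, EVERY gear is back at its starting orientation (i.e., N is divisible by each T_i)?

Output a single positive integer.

Answer: 2640

Derivation:
Gear k returns to start when N is a multiple of T_k.
All gears at start simultaneously when N is a common multiple of [15, 15, 16, 11]; the smallest such N is lcm(15, 15, 16, 11).
Start: lcm = T0 = 15
Fold in T1=15: gcd(15, 15) = 15; lcm(15, 15) = 15 * 15 / 15 = 225 / 15 = 15
Fold in T2=16: gcd(15, 16) = 1; lcm(15, 16) = 15 * 16 / 1 = 240 / 1 = 240
Fold in T3=11: gcd(240, 11) = 1; lcm(240, 11) = 240 * 11 / 1 = 2640 / 1 = 2640
Full cycle length = 2640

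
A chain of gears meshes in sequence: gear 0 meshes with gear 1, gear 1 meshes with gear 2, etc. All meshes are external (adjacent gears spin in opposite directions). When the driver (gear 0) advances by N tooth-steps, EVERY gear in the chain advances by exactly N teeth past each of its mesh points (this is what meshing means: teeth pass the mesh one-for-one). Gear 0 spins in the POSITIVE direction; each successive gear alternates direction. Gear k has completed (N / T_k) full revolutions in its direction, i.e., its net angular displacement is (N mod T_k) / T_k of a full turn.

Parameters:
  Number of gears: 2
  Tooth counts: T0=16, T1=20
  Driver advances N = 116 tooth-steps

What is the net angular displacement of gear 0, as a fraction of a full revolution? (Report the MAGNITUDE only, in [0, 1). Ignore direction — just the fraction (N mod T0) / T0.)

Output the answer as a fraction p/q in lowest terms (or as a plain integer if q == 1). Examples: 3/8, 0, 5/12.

Chain of 2 gears, tooth counts: [16, 20]
  gear 0: T0=16, direction=positive, advance = 116 mod 16 = 4 teeth = 4/16 turn
  gear 1: T1=20, direction=negative, advance = 116 mod 20 = 16 teeth = 16/20 turn
Gear 0: 116 mod 16 = 4
Fraction = 4 / 16 = 1/4 (gcd(4,16)=4) = 1/4

Answer: 1/4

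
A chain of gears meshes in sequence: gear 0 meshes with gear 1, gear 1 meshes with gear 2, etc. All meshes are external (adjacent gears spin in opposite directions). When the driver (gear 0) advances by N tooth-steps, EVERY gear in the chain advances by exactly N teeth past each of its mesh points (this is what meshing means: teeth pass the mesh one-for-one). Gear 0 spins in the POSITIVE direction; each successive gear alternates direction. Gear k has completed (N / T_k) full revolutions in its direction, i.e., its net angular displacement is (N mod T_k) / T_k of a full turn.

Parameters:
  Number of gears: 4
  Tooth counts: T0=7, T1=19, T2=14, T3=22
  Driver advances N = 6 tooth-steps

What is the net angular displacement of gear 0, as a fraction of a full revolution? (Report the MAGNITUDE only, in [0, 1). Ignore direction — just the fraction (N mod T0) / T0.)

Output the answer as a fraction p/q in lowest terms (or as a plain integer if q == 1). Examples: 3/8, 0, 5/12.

Answer: 6/7

Derivation:
Chain of 4 gears, tooth counts: [7, 19, 14, 22]
  gear 0: T0=7, direction=positive, advance = 6 mod 7 = 6 teeth = 6/7 turn
  gear 1: T1=19, direction=negative, advance = 6 mod 19 = 6 teeth = 6/19 turn
  gear 2: T2=14, direction=positive, advance = 6 mod 14 = 6 teeth = 6/14 turn
  gear 3: T3=22, direction=negative, advance = 6 mod 22 = 6 teeth = 6/22 turn
Gear 0: 6 mod 7 = 6
Fraction = 6 / 7 = 6/7 (gcd(6,7)=1) = 6/7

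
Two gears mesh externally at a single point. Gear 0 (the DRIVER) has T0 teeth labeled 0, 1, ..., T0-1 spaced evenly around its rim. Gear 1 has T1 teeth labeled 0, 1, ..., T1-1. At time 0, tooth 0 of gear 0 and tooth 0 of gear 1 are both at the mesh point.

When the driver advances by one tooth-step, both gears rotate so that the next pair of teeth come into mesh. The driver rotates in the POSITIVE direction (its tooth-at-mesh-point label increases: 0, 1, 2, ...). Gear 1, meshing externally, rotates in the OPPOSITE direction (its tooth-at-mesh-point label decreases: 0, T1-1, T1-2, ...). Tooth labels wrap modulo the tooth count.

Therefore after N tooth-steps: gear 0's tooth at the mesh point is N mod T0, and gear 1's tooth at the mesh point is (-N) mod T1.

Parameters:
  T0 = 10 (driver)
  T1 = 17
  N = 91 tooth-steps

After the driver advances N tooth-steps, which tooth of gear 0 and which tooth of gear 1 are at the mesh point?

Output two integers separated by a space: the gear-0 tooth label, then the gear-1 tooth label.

Gear 0 (driver, T0=10): tooth at mesh = N mod T0
  91 = 9 * 10 + 1, so 91 mod 10 = 1
  gear 0 tooth = 1
Gear 1 (driven, T1=17): tooth at mesh = (-N) mod T1
  91 = 5 * 17 + 6, so 91 mod 17 = 6
  (-91) mod 17 = (-6) mod 17 = 17 - 6 = 11
Mesh after 91 steps: gear-0 tooth 1 meets gear-1 tooth 11

Answer: 1 11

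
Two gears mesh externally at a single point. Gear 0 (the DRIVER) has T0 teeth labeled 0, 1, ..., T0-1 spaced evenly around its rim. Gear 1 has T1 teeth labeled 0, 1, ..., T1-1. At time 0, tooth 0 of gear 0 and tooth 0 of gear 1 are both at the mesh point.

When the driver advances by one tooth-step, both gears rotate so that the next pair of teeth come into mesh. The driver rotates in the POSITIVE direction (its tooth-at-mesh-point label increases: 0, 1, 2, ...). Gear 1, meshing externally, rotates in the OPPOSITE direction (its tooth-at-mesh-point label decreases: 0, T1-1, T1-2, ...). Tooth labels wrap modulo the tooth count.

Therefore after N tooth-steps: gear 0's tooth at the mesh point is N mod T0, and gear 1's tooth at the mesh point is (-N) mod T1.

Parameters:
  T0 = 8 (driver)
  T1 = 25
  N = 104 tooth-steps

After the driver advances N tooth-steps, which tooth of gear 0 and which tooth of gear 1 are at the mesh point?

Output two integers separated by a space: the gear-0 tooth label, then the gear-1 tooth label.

Answer: 0 21

Derivation:
Gear 0 (driver, T0=8): tooth at mesh = N mod T0
  104 = 13 * 8 + 0, so 104 mod 8 = 0
  gear 0 tooth = 0
Gear 1 (driven, T1=25): tooth at mesh = (-N) mod T1
  104 = 4 * 25 + 4, so 104 mod 25 = 4
  (-104) mod 25 = (-4) mod 25 = 25 - 4 = 21
Mesh after 104 steps: gear-0 tooth 0 meets gear-1 tooth 21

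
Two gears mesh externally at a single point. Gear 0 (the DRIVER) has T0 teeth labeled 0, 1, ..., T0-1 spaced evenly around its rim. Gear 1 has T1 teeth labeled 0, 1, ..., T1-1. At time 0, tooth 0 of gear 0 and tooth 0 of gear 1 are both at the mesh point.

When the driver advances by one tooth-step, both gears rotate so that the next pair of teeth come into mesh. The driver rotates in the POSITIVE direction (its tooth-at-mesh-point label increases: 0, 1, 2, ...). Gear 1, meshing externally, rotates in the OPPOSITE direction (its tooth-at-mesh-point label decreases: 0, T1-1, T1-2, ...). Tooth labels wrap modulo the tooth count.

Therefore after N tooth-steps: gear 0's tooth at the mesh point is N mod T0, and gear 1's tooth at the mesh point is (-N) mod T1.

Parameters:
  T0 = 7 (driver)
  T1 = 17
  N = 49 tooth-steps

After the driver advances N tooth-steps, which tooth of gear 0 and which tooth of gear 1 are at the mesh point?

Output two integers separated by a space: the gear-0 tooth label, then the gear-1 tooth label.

Answer: 0 2

Derivation:
Gear 0 (driver, T0=7): tooth at mesh = N mod T0
  49 = 7 * 7 + 0, so 49 mod 7 = 0
  gear 0 tooth = 0
Gear 1 (driven, T1=17): tooth at mesh = (-N) mod T1
  49 = 2 * 17 + 15, so 49 mod 17 = 15
  (-49) mod 17 = (-15) mod 17 = 17 - 15 = 2
Mesh after 49 steps: gear-0 tooth 0 meets gear-1 tooth 2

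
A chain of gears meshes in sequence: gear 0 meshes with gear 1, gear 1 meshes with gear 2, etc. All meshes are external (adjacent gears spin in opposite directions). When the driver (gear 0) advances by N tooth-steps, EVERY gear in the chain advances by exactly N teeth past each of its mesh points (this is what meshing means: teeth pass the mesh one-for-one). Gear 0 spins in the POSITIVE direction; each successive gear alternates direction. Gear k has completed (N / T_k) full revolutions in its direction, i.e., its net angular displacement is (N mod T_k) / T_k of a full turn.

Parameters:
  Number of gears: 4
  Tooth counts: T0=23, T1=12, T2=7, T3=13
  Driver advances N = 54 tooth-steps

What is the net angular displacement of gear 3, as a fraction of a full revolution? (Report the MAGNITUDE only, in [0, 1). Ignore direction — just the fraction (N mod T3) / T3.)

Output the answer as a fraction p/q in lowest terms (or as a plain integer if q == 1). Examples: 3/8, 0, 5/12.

Chain of 4 gears, tooth counts: [23, 12, 7, 13]
  gear 0: T0=23, direction=positive, advance = 54 mod 23 = 8 teeth = 8/23 turn
  gear 1: T1=12, direction=negative, advance = 54 mod 12 = 6 teeth = 6/12 turn
  gear 2: T2=7, direction=positive, advance = 54 mod 7 = 5 teeth = 5/7 turn
  gear 3: T3=13, direction=negative, advance = 54 mod 13 = 2 teeth = 2/13 turn
Gear 3: 54 mod 13 = 2
Fraction = 2 / 13 = 2/13 (gcd(2,13)=1) = 2/13

Answer: 2/13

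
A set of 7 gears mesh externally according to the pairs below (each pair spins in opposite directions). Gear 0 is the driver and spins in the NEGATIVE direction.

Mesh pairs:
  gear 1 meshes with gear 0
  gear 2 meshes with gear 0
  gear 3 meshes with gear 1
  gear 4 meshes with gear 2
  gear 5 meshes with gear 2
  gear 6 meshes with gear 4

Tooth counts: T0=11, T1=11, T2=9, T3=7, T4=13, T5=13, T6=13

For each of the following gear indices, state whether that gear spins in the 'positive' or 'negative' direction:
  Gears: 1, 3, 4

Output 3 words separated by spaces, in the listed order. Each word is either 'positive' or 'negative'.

Gear 0 (driver): negative (depth 0)
  gear 1: meshes with gear 0 -> depth 1 -> positive (opposite of gear 0)
  gear 2: meshes with gear 0 -> depth 1 -> positive (opposite of gear 0)
  gear 3: meshes with gear 1 -> depth 2 -> negative (opposite of gear 1)
  gear 4: meshes with gear 2 -> depth 2 -> negative (opposite of gear 2)
  gear 5: meshes with gear 2 -> depth 2 -> negative (opposite of gear 2)
  gear 6: meshes with gear 4 -> depth 3 -> positive (opposite of gear 4)
Queried indices 1, 3, 4 -> positive, negative, negative

Answer: positive negative negative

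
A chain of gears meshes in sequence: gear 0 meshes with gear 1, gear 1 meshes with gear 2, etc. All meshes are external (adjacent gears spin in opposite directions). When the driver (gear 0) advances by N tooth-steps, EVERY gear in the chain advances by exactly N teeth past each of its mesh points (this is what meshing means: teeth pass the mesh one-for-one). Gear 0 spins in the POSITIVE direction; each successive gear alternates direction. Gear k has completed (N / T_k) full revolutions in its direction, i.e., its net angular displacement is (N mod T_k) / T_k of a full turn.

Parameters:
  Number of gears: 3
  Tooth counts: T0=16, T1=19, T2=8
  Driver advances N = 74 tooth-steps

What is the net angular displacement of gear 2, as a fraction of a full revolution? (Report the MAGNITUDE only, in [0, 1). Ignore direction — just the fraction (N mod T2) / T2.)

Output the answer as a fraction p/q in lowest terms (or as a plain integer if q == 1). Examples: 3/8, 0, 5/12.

Chain of 3 gears, tooth counts: [16, 19, 8]
  gear 0: T0=16, direction=positive, advance = 74 mod 16 = 10 teeth = 10/16 turn
  gear 1: T1=19, direction=negative, advance = 74 mod 19 = 17 teeth = 17/19 turn
  gear 2: T2=8, direction=positive, advance = 74 mod 8 = 2 teeth = 2/8 turn
Gear 2: 74 mod 8 = 2
Fraction = 2 / 8 = 1/4 (gcd(2,8)=2) = 1/4

Answer: 1/4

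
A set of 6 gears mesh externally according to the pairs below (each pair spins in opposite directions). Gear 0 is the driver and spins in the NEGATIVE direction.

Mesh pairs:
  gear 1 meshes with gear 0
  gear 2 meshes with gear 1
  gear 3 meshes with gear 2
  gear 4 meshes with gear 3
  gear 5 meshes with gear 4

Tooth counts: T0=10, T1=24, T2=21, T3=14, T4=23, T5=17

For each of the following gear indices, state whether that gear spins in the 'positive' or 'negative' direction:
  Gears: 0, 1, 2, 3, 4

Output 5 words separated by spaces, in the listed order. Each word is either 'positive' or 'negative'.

Answer: negative positive negative positive negative

Derivation:
Gear 0 (driver): negative (depth 0)
  gear 1: meshes with gear 0 -> depth 1 -> positive (opposite of gear 0)
  gear 2: meshes with gear 1 -> depth 2 -> negative (opposite of gear 1)
  gear 3: meshes with gear 2 -> depth 3 -> positive (opposite of gear 2)
  gear 4: meshes with gear 3 -> depth 4 -> negative (opposite of gear 3)
  gear 5: meshes with gear 4 -> depth 5 -> positive (opposite of gear 4)
Queried indices 0, 1, 2, 3, 4 -> negative, positive, negative, positive, negative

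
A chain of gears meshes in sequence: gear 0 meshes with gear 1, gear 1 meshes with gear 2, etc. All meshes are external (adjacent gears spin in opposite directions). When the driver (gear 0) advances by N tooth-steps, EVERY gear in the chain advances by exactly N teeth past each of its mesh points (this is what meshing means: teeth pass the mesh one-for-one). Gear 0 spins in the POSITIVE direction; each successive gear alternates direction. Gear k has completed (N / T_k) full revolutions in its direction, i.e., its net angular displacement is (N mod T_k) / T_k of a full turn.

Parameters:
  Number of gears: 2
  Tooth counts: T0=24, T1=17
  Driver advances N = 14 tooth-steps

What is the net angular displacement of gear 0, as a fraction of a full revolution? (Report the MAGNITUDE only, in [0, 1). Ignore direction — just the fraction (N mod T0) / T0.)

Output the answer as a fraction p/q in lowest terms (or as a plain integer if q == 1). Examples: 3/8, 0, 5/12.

Chain of 2 gears, tooth counts: [24, 17]
  gear 0: T0=24, direction=positive, advance = 14 mod 24 = 14 teeth = 14/24 turn
  gear 1: T1=17, direction=negative, advance = 14 mod 17 = 14 teeth = 14/17 turn
Gear 0: 14 mod 24 = 14
Fraction = 14 / 24 = 7/12 (gcd(14,24)=2) = 7/12

Answer: 7/12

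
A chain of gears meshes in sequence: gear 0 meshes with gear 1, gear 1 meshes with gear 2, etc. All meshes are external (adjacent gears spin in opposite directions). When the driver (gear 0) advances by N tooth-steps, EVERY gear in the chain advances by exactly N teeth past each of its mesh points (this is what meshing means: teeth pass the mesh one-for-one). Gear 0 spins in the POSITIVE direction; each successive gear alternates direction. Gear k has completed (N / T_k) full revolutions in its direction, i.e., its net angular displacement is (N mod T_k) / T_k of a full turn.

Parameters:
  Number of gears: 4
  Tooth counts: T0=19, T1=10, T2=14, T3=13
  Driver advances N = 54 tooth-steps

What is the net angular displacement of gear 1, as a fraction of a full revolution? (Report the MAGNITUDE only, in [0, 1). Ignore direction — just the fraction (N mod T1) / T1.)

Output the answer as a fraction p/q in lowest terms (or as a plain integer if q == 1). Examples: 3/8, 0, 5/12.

Answer: 2/5

Derivation:
Chain of 4 gears, tooth counts: [19, 10, 14, 13]
  gear 0: T0=19, direction=positive, advance = 54 mod 19 = 16 teeth = 16/19 turn
  gear 1: T1=10, direction=negative, advance = 54 mod 10 = 4 teeth = 4/10 turn
  gear 2: T2=14, direction=positive, advance = 54 mod 14 = 12 teeth = 12/14 turn
  gear 3: T3=13, direction=negative, advance = 54 mod 13 = 2 teeth = 2/13 turn
Gear 1: 54 mod 10 = 4
Fraction = 4 / 10 = 2/5 (gcd(4,10)=2) = 2/5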